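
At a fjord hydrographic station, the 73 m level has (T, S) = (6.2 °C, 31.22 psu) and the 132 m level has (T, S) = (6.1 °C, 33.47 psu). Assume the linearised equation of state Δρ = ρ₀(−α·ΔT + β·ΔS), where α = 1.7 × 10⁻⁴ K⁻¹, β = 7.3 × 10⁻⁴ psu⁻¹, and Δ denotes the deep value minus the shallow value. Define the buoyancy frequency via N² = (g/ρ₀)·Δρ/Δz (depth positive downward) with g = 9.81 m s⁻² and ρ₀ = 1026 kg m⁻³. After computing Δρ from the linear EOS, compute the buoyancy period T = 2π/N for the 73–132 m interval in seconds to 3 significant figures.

ΔT = -0.1 K, ΔS = +2.25 psu (deep − shallow).
Δρ/ρ₀ = −αΔT + βΔS = 1.70 × 10⁻⁵ + 1.6425 × 10⁻³ = 1.6595 × 10⁻³, so Δρ ≈ 1.703 kg m⁻³.
N² = (g/ρ₀)·Δρ/Δz = g·(Δρ/ρ₀)/Δz = 9.81 × 1.6595 × 10⁻³ / 59 = 2.7593 × 10⁻⁴ s⁻².
N = √(2.7593 × 10⁻⁴) = 0.016611 rad s⁻¹ → T = 2π/N = 378.25 s ≈ 378 s.

378 s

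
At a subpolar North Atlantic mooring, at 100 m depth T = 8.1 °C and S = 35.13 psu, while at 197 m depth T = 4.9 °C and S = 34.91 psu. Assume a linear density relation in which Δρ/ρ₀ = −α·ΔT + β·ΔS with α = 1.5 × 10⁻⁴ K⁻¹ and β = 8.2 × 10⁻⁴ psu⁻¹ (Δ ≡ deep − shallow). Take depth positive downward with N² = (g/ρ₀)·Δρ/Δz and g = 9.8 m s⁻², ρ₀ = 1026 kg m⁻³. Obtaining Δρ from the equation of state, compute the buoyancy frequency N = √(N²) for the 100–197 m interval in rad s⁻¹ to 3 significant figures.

ΔT = -3.2 K, ΔS = -0.22 psu (deep − shallow).
Δρ/ρ₀ = −αΔT + βΔS = 4.80 × 10⁻⁴ − 1.804 × 10⁻⁴ = 2.996 × 10⁻⁴, so Δρ ≈ 0.3074 kg m⁻³.
N² = (g/ρ₀)·Δρ/Δz = g·(Δρ/ρ₀)/Δz = 9.8 × 2.996 × 10⁻⁴ / 97 = 3.0269 × 10⁻⁵ s⁻².
N = √(3.0269 × 10⁻⁵) = 5.5017 × 10⁻³ rad s⁻¹ ≈ 5.50 × 10⁻³ rad s⁻¹.

5.50 × 10⁻³ rad s⁻¹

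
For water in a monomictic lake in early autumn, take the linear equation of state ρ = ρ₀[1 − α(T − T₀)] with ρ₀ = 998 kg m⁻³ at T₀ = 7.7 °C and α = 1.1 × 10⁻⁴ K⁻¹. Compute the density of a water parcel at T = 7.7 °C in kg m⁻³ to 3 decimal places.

998.000 kg m⁻³

T − T₀ = +0.0 K.
Bracket = 1 − α·(+0.0) = 1 + (0) = 1.0000000.
ρ = 998 × 1.0000000 = 998.000 kg m⁻³.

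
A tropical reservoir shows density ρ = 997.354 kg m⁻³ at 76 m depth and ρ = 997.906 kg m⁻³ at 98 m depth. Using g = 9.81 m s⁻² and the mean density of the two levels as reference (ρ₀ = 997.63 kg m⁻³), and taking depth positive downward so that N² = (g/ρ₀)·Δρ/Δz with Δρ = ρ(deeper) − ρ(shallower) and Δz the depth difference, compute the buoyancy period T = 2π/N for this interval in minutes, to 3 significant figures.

Δρ = 997.906 − 997.354 = 0.552 kg m⁻³ over Δz = 98 − 76 = 22 m.
N² = (9.81/997.63) × (0.552/22) = 2.4673 × 10⁻⁴ s⁻².
N = √(2.4673 × 10⁻⁴) = 0.015708 rad s⁻¹, so T = 2π/N = 400.00 s = 6.6667 min ≈ 6.67 min.

6.67 min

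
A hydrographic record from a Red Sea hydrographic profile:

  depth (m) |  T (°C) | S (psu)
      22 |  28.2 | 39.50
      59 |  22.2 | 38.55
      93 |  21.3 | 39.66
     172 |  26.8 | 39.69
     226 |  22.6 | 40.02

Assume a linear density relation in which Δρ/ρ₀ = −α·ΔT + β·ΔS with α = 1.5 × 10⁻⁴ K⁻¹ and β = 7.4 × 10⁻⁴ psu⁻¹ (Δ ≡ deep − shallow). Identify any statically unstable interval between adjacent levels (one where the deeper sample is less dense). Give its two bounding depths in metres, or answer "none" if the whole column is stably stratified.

93–172 m

Evaluate Δρ/ρ₀ = −αΔT + βΔS across each adjacent pair:
  22–59 m: −αΔT+βΔS = −(1.5 × 10⁻⁴)(-6.0)+(7.4 × 10⁻⁴)(-0.95) = 2.0 × 10⁻⁴ → stable
  59–93 m: −αΔT+βΔS = −(1.5 × 10⁻⁴)(-0.9)+(7.4 × 10⁻⁴)(+1.11) = 9.6 × 10⁻⁴ → stable
  93–172 m: −αΔT+βΔS = −(1.5 × 10⁻⁴)(+5.5)+(7.4 × 10⁻⁴)(+0.03) = -8.0 × 10⁻⁴ → UNSTABLE
  172–226 m: −αΔT+βΔS = −(1.5 × 10⁻⁴)(-4.2)+(7.4 × 10⁻⁴)(+0.33) = 8.7 × 10⁻⁴ → stable
The 93–172 m interval has Δρ < 0: lighter water underlies denser water.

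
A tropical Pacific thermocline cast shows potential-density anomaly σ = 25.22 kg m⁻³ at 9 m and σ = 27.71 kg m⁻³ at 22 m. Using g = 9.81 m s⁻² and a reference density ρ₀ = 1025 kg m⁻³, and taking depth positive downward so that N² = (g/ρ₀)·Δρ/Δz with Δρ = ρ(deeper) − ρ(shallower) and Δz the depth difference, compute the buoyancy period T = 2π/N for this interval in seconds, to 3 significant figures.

Δρ = 1027.71 − 1025.22 = 2.49 kg m⁻³ over Δz = 22 − 9 = 13 m.
N² = (9.81/1025) × (2.49/13) = 1.8332 × 10⁻³ s⁻².
N = √(1.8332 × 10⁻³) = 0.042816 rad s⁻¹, so T = 2π/N = 146.75 s ≈ 147 s.

147 s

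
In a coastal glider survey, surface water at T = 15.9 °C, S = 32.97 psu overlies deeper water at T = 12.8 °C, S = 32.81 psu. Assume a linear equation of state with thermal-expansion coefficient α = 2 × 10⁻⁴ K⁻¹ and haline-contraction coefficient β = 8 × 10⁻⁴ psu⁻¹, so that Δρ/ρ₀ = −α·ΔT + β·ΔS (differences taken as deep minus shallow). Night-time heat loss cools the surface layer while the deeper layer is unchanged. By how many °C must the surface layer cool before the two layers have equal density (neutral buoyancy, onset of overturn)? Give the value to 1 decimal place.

2.5 °C

Neutral buoyancy requires Δρ = 0, i.e. −α(T_deep − T_surf′) + β(S_deep − S_surf) = 0.
T_surf′ = T_deep − (β/α)·ΔS = 12.8 − (8 × 10⁻⁴/2 × 10⁻⁴)·(-0.16) = 13.440 °C.
Cooling required: 15.9 − (13.440) = 2.460 °C.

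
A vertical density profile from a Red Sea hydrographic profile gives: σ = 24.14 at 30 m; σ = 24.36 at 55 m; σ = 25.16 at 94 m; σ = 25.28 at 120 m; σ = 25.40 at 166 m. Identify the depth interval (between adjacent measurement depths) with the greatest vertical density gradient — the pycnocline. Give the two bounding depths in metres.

Compute the density gradient over each adjacent pair:
  30–55 m: Δρ/Δz = 0.22/25 = 8.8 × 10⁻³ kg m⁻⁴
  55–94 m: Δρ/Δz = 0.80/39 = 0.021 kg m⁻⁴
  94–120 m: Δρ/Δz = 0.12/26 = 4.6 × 10⁻³ kg m⁻⁴
  120–166 m: Δρ/Δz = 0.12/46 = 2.6 × 10⁻³ kg m⁻⁴
The largest gradient is in the 55–94 m interval — the pycnocline.

55–94 m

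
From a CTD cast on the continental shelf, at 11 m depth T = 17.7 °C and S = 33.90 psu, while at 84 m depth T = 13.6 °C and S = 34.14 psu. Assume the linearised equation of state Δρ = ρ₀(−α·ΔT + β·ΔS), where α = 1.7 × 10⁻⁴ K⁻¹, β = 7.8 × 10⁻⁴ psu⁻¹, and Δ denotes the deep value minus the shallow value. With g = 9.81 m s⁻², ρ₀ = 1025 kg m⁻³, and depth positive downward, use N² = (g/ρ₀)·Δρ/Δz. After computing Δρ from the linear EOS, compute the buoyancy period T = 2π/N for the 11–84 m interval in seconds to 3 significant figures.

ΔT = -4.1 K, ΔS = +0.24 psu (deep − shallow).
Δρ/ρ₀ = −αΔT + βΔS = 6.97 × 10⁻⁴ + 1.872 × 10⁻⁴ = 8.842 × 10⁻⁴, so Δρ ≈ 0.9063 kg m⁻³.
N² = (g/ρ₀)·Δρ/Δz = g·(Δρ/ρ₀)/Δz = 9.81 × 8.842 × 10⁻⁴ / 73 = 1.1882 × 10⁻⁴ s⁻².
N = √(1.1882 × 10⁻⁴) = 0.010900 rad s⁻¹ → T = 2π/N = 576.44 s ≈ 576 s.

576 s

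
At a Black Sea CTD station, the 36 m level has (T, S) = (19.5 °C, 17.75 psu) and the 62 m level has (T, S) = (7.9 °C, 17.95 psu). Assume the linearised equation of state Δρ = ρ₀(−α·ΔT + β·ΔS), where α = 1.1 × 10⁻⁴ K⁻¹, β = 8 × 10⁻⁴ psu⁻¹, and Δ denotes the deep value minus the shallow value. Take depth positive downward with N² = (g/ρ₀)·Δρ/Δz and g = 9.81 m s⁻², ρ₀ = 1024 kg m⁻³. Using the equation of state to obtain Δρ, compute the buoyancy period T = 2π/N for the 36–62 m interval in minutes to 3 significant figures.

4.50 min

ΔT = -11.6 K, ΔS = +0.20 psu (deep − shallow).
Δρ/ρ₀ = −αΔT + βΔS = 1.276 × 10⁻³ + 1.60 × 10⁻⁴ = 1.436 × 10⁻³, so Δρ ≈ 1.470 kg m⁻³.
N² = (g/ρ₀)·Δρ/Δz = g·(Δρ/ρ₀)/Δz = 9.81 × 1.436 × 10⁻³ / 26 = 5.4181 × 10⁻⁴ s⁻².
N = √(5.4181 × 10⁻⁴) = 0.023277 rad s⁻¹ → T = 2π/N = 269.93 s = 4.4988 min ≈ 4.50 min.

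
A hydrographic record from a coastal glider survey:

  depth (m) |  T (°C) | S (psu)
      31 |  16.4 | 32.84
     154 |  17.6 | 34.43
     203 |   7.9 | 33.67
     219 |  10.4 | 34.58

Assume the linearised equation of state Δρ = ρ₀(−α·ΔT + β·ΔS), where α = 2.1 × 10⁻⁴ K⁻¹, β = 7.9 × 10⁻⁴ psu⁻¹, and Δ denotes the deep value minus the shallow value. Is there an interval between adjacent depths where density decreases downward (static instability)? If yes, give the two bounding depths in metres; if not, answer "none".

Evaluate Δρ/ρ₀ = −αΔT + βΔS across each adjacent pair:
  31–154 m: −αΔT+βΔS = −(2.1 × 10⁻⁴)(+1.2)+(7.9 × 10⁻⁴)(+1.59) = 1.0 × 10⁻³ → stable
  154–203 m: −αΔT+βΔS = −(2.1 × 10⁻⁴)(-9.7)+(7.9 × 10⁻⁴)(-0.76) = 1.4 × 10⁻³ → stable
  203–219 m: −αΔT+βΔS = −(2.1 × 10⁻⁴)(+2.5)+(7.9 × 10⁻⁴)(+0.91) = 1.9 × 10⁻⁴ → stable
Every interval has Δρ > 0: the column is stably stratified throughout.

none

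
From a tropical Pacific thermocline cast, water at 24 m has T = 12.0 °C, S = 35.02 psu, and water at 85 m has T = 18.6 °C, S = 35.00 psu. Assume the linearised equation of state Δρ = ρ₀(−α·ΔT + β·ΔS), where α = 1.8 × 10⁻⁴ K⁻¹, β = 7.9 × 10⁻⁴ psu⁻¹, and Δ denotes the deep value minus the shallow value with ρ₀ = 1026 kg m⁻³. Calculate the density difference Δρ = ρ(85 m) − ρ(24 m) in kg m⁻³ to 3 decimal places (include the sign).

ΔT = +6.6 K, ΔS = -0.02 psu (deep − shallow).
Δρ/ρ₀ = −(1.8 × 10⁻⁴)(+6.6) + (7.9 × 10⁻⁴)(-0.02) = -1.2038 × 10⁻³.
Δρ = 1026 × (-1.2038 × 10⁻³) = -1.235 kg m⁻³.
Negative Δρ: lighter below, statically unstable.

-1.235 kg m⁻³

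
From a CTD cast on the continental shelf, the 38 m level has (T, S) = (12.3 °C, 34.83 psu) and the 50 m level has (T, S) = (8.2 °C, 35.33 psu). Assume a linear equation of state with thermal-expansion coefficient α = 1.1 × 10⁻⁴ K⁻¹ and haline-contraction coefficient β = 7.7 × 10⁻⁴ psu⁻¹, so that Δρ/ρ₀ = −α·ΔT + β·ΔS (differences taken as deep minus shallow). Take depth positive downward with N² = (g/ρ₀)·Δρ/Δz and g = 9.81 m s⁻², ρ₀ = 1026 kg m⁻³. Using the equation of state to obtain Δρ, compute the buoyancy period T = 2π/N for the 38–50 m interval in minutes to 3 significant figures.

4.01 min

ΔT = -4.1 K, ΔS = +0.50 psu (deep − shallow).
Δρ/ρ₀ = −αΔT + βΔS = 4.51 × 10⁻⁴ + 3.85 × 10⁻⁴ = 8.36 × 10⁻⁴, so Δρ ≈ 0.8577 kg m⁻³.
N² = (g/ρ₀)·Δρ/Δz = g·(Δρ/ρ₀)/Δz = 9.81 × 8.36 × 10⁻⁴ / 12 = 6.8343 × 10⁻⁴ s⁻².
N = √(6.8343 × 10⁻⁴) = 0.026142 rad s⁻¹ → T = 2π/N = 240.35 s = 4.0058 min ≈ 4.01 min.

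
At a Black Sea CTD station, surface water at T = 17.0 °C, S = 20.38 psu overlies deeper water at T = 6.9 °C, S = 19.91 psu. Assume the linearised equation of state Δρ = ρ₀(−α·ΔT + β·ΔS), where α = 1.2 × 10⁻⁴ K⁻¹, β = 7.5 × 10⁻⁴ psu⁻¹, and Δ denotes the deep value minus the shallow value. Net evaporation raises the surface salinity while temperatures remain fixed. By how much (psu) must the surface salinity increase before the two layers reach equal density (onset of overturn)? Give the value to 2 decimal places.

Neutral buoyancy requires −α(T_deep − T_surf) + β(S_deep − S_surf′) = 0.
S_surf′ = S_deep − (α/β)·ΔT = 19.91 − (1.2 × 10⁻⁴/7.5 × 10⁻⁴)·(-10.1) = 21.5260 psu.
Increase required: 21.5260 − 20.38 = 1.1460 psu.

1.15 psu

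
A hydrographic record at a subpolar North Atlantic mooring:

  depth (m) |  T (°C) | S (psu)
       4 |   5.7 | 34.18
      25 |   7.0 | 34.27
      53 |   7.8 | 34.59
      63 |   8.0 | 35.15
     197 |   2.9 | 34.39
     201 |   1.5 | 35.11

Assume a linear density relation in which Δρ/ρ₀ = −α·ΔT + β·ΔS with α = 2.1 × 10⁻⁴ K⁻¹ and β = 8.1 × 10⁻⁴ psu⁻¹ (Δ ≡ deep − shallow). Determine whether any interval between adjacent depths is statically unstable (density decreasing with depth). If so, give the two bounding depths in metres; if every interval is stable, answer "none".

Evaluate Δρ/ρ₀ = −αΔT + βΔS across each adjacent pair:
  4–25 m: −αΔT+βΔS = −(2.1 × 10⁻⁴)(+1.3)+(8.1 × 10⁻⁴)(+0.09) = -2.0 × 10⁻⁴ → UNSTABLE
  25–53 m: −αΔT+βΔS = −(2.1 × 10⁻⁴)(+0.8)+(8.1 × 10⁻⁴)(+0.32) = 9.1 × 10⁻⁵ → stable
  53–63 m: −αΔT+βΔS = −(2.1 × 10⁻⁴)(+0.2)+(8.1 × 10⁻⁴)(+0.56) = 4.1 × 10⁻⁴ → stable
  63–197 m: −αΔT+βΔS = −(2.1 × 10⁻⁴)(-5.1)+(8.1 × 10⁻⁴)(-0.76) = 4.6 × 10⁻⁴ → stable
  197–201 m: −αΔT+βΔS = −(2.1 × 10⁻⁴)(-1.4)+(8.1 × 10⁻⁴)(+0.72) = 8.8 × 10⁻⁴ → stable
The 4–25 m interval has Δρ < 0: lighter water underlies denser water.

4–25 m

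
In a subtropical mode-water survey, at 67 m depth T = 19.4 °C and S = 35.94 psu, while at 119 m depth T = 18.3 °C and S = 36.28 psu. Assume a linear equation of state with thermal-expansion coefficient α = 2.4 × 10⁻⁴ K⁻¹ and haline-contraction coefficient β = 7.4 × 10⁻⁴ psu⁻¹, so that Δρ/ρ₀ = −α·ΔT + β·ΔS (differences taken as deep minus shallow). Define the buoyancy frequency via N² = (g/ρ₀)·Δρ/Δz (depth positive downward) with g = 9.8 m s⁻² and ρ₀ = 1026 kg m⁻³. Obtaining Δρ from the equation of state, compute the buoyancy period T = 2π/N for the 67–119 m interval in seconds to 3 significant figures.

ΔT = -1.1 K, ΔS = +0.34 psu (deep − shallow).
Δρ/ρ₀ = −αΔT + βΔS = 2.64 × 10⁻⁴ + 2.516 × 10⁻⁴ = 5.156 × 10⁻⁴, so Δρ ≈ 0.5290 kg m⁻³.
N² = (g/ρ₀)·Δρ/Δz = g·(Δρ/ρ₀)/Δz = 9.8 × 5.156 × 10⁻⁴ / 52 = 9.7171 × 10⁻⁵ s⁻².
N = √(9.7171 × 10⁻⁵) = 9.8575 × 10⁻³ rad s⁻¹ → T = 2π/N = 637.40 s ≈ 637 s.

637 s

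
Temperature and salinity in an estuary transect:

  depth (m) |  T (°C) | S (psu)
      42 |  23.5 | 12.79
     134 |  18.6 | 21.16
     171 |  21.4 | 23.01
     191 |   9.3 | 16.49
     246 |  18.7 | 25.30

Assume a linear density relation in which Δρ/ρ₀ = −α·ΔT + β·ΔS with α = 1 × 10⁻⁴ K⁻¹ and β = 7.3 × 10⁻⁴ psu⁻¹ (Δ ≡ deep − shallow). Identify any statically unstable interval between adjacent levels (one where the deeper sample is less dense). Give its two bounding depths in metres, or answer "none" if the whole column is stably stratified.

171–191 m

Evaluate Δρ/ρ₀ = −αΔT + βΔS across each adjacent pair:
  42–134 m: −αΔT+βΔS = −(1 × 10⁻⁴)(-4.9)+(7.3 × 10⁻⁴)(+8.37) = 6.6 × 10⁻³ → stable
  134–171 m: −αΔT+βΔS = −(1 × 10⁻⁴)(+2.8)+(7.3 × 10⁻⁴)(+1.85) = 1.1 × 10⁻³ → stable
  171–191 m: −αΔT+βΔS = −(1 × 10⁻⁴)(-12.1)+(7.3 × 10⁻⁴)(-6.52) = -3.5 × 10⁻³ → UNSTABLE
  191–246 m: −αΔT+βΔS = −(1 × 10⁻⁴)(+9.4)+(7.3 × 10⁻⁴)(+8.81) = 5.5 × 10⁻³ → stable
The 171–191 m interval has Δρ < 0: lighter water underlies denser water.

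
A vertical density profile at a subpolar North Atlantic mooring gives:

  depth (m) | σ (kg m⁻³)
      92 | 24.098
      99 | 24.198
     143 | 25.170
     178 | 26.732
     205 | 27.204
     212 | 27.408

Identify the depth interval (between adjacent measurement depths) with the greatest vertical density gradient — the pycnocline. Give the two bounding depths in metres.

143–178 m

Compute the density gradient over each adjacent pair:
  92–99 m: Δρ/Δz = 0.100/7 = 0.014 kg m⁻⁴
  99–143 m: Δρ/Δz = 0.972/44 = 0.022 kg m⁻⁴
  143–178 m: Δρ/Δz = 1.562/35 = 0.045 kg m⁻⁴
  178–205 m: Δρ/Δz = 0.472/27 = 0.017 kg m⁻⁴
  205–212 m: Δρ/Δz = 0.204/7 = 0.029 kg m⁻⁴
The largest gradient is in the 143–178 m interval — the pycnocline.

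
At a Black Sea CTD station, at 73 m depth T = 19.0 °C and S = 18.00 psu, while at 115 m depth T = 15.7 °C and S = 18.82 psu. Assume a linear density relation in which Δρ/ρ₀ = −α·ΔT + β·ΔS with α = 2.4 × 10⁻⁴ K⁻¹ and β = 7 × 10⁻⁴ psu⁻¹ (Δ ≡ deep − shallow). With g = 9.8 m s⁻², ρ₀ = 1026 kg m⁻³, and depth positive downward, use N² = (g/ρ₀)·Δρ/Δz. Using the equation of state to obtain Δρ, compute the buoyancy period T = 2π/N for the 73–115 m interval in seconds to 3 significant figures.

352 s

ΔT = -3.3 K, ΔS = +0.82 psu (deep − shallow).
Δρ/ρ₀ = −αΔT + βΔS = 7.92 × 10⁻⁴ + 5.74 × 10⁻⁴ = 1.366 × 10⁻³, so Δρ ≈ 1.402 kg m⁻³.
N² = (g/ρ₀)·Δρ/Δz = g·(Δρ/ρ₀)/Δz = 9.8 × 1.366 × 10⁻³ / 42 = 3.1873 × 10⁻⁴ s⁻².
N = √(3.1873 × 10⁻⁴) = 0.017853 rad s⁻¹ → T = 2π/N = 351.94 s ≈ 352 s.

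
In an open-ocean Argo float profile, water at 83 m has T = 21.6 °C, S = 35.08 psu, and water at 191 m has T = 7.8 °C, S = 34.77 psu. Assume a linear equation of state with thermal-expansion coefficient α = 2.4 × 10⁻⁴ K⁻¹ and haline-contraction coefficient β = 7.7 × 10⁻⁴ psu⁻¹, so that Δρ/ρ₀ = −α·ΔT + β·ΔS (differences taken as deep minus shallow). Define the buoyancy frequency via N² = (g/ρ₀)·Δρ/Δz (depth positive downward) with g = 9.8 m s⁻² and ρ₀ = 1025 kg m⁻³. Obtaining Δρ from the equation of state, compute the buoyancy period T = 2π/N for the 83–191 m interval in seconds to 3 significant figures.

ΔT = -13.8 K, ΔS = -0.31 psu (deep − shallow).
Δρ/ρ₀ = −αΔT + βΔS = 3.312 × 10⁻³ − 2.387 × 10⁻⁴ = 3.0733 × 10⁻³, so Δρ ≈ 3.150 kg m⁻³.
N² = (g/ρ₀)·Δρ/Δz = g·(Δρ/ρ₀)/Δz = 9.8 × 3.0733 × 10⁻³ / 108 = 2.7887 × 10⁻⁴ s⁻².
N = √(2.7887 × 10⁻⁴) = 0.016699 rad s⁻¹ → T = 2π/N = 376.26 s ≈ 376 s.

376 s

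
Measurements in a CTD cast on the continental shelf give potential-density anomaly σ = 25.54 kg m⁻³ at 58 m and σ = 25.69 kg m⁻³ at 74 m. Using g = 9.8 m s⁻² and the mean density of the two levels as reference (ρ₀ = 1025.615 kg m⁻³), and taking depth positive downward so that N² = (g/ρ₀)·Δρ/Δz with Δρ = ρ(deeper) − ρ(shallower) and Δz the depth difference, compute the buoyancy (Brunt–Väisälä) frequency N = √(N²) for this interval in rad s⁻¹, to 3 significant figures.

Δρ = 1025.69 − 1025.54 = 0.15 kg m⁻³ over Δz = 74 − 58 = 16 m.
N² = (9.8/1025.615) × (0.15/16) = 8.9580 × 10⁻⁵ s⁻².
N = √(8.9580 × 10⁻⁵) = 9.4647 × 10⁻³ rad s⁻¹ ≈ 9.46 × 10⁻³ rad s⁻¹.

9.46 × 10⁻³ rad s⁻¹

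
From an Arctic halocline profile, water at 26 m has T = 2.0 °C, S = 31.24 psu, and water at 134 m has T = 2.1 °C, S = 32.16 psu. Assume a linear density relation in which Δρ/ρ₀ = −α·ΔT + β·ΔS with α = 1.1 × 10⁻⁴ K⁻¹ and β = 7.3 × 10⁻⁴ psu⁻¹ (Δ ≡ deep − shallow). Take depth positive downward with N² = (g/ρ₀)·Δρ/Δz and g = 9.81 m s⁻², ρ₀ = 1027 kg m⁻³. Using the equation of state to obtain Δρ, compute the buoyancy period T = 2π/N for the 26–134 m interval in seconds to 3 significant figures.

811 s

ΔT = +0.1 K, ΔS = +0.92 psu (deep − shallow).
Δρ/ρ₀ = −αΔT + βΔS = -1.10 × 10⁻⁵ + 6.716 × 10⁻⁴ = 6.606 × 10⁻⁴, so Δρ ≈ 0.6784 kg m⁻³.
N² = (g/ρ₀)·Δρ/Δz = g·(Δρ/ρ₀)/Δz = 9.81 × 6.606 × 10⁻⁴ / 108 = 6.0004 × 10⁻⁵ s⁻².
N = √(6.0004 × 10⁻⁵) = 7.7462 × 10⁻³ rad s⁻¹ → T = 2π/N = 811.13 s ≈ 811 s.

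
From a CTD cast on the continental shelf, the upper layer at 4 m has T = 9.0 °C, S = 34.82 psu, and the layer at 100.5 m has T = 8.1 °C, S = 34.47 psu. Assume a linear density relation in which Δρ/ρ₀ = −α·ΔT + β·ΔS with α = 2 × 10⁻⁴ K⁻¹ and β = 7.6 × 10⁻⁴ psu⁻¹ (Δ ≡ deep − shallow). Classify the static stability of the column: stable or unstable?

unstable

ΔT = 8.1 − 9.0 = -0.9 K and ΔS = 34.47 − 34.82 = -0.35 psu (deep − shallow).
−αΔT = 1.80 × 10⁻⁴; βΔS = -2.66 × 10⁻⁴; sum Δρ/ρ₀ = -8.60 × 10⁻⁵.
Δρ/ρ₀ < 0, so Δρ < 0: deeper water is lighter → statically unstable; the column would overturn.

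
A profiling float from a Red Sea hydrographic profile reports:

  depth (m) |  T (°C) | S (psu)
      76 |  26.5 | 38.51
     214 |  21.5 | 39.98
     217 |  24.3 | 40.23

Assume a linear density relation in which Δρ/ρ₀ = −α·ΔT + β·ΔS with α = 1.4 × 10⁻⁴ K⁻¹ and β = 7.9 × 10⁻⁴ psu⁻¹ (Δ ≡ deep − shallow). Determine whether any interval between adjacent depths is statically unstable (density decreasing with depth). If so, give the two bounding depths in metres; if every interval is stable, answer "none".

Evaluate Δρ/ρ₀ = −αΔT + βΔS across each adjacent pair:
  76–214 m: −αΔT+βΔS = −(1.4 × 10⁻⁴)(-5.0)+(7.9 × 10⁻⁴)(+1.47) = 1.9 × 10⁻³ → stable
  214–217 m: −αΔT+βΔS = −(1.4 × 10⁻⁴)(+2.8)+(7.9 × 10⁻⁴)(+0.25) = -1.9 × 10⁻⁴ → UNSTABLE
The 214–217 m interval has Δρ < 0: lighter water underlies denser water.

214–217 m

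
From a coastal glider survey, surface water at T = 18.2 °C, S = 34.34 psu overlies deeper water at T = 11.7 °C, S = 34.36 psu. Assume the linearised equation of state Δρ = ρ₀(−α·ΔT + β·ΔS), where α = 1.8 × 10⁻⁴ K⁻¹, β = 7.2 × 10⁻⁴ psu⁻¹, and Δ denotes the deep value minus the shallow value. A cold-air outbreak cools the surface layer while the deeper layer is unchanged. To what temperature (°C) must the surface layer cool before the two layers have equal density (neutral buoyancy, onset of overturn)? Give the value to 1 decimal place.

11.6 °C

Neutral buoyancy requires Δρ = 0, i.e. −α(T_deep − T_surf′) + β(S_deep − S_surf) = 0.
T_surf′ = T_deep − (β/α)·ΔS = 11.7 − (7.2 × 10⁻⁴/1.8 × 10⁻⁴)·(+0.02) = 11.620 °C.
Cooling required: 18.2 − (11.620) = 6.580 °C.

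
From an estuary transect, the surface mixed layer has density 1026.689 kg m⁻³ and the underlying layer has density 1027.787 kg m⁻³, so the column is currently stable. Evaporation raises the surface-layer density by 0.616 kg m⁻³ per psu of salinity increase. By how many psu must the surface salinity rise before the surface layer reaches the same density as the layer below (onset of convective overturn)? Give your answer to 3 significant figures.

Density deficit of the surface layer: 1027.787 − 1026.689 = 1.098 kg m⁻³.
Required change = 1.098 / 0.616 = 1.78 psu.

1.78 psu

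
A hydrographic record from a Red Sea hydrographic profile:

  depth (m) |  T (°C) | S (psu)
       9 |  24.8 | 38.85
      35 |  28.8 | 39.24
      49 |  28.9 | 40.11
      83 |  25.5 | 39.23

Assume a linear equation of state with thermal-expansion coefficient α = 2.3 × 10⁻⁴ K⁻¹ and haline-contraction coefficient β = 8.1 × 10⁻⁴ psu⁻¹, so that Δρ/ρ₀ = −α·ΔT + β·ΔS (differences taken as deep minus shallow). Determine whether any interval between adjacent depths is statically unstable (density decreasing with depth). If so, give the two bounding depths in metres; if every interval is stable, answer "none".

9–35 m

Evaluate Δρ/ρ₀ = −αΔT + βΔS across each adjacent pair:
  9–35 m: −αΔT+βΔS = −(2.3 × 10⁻⁴)(+4.0)+(8.1 × 10⁻⁴)(+0.39) = -6.0 × 10⁻⁴ → UNSTABLE
  35–49 m: −αΔT+βΔS = −(2.3 × 10⁻⁴)(+0.1)+(8.1 × 10⁻⁴)(+0.87) = 6.8 × 10⁻⁴ → stable
  49–83 m: −αΔT+βΔS = −(2.3 × 10⁻⁴)(-3.4)+(8.1 × 10⁻⁴)(-0.88) = 6.9 × 10⁻⁵ → stable
The 9–35 m interval has Δρ < 0: lighter water underlies denser water.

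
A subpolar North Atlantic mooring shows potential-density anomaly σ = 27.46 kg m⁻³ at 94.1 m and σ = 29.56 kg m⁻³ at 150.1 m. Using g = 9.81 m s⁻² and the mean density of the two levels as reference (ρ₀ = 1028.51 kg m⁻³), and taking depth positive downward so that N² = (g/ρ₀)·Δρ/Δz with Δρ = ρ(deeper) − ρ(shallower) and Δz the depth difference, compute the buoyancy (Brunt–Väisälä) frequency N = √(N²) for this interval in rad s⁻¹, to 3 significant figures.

Δρ = 1029.56 − 1027.46 = 2.10 kg m⁻³ over Δz = 150.1 − 94.1 = 56 m.
N² = (9.81/1028.51) × (2.10/56) = 3.5768 × 10⁻⁴ s⁻².
N = √(3.5768 × 10⁻⁴) = 0.018912 rad s⁻¹ ≈ 0.0189 rad s⁻¹.
N² > 0, so the interval is statically stable.

0.0189 rad s⁻¹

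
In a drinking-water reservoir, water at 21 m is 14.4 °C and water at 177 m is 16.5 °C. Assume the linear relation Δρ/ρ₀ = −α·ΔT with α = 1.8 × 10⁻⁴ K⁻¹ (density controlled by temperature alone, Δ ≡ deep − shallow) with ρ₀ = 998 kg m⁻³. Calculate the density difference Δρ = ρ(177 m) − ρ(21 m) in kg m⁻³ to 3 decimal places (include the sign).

-0.377 kg m⁻³

ΔT = +2.1 K, Δρ/ρ₀ = −αΔT = -3.78 × 10⁻⁴.
Δρ = 998 × (-3.78 × 10⁻⁴) = -0.377 kg m⁻³.
Negative Δρ: lighter below, statically unstable.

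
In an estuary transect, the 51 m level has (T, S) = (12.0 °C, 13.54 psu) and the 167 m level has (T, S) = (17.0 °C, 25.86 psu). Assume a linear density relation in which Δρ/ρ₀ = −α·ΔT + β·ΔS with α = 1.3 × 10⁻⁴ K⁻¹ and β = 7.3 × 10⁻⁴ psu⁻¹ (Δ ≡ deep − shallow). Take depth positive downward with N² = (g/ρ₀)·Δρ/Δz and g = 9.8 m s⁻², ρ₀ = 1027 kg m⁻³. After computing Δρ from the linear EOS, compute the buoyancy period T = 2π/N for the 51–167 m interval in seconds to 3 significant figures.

237 s

ΔT = +5.0 K, ΔS = +12.32 psu (deep − shallow).
Δρ/ρ₀ = −αΔT + βΔS = -6.50 × 10⁻⁴ + 8.9936 × 10⁻³ = 8.3436 × 10⁻³, so Δρ ≈ 8.569 kg m⁻³.
N² = (g/ρ₀)·Δρ/Δz = g·(Δρ/ρ₀)/Δz = 9.8 × 8.3436 × 10⁻³ / 116 = 7.0489 × 10⁻⁴ s⁻².
N = √(7.0489 × 10⁻⁴) = 0.026550 rad s⁻¹ → T = 2π/N = 236.65 s ≈ 237 s.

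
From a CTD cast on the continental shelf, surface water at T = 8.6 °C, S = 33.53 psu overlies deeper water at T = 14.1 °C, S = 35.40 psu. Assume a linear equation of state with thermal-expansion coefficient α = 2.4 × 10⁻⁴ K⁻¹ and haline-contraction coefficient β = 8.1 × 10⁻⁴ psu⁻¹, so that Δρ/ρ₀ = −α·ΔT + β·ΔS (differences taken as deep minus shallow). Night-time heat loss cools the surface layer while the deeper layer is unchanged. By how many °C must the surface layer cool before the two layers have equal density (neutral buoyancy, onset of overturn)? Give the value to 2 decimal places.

0.81 °C

Neutral buoyancy requires Δρ = 0, i.e. −α(T_deep − T_surf′) + β(S_deep − S_surf) = 0.
T_surf′ = T_deep − (β/α)·ΔS = 14.1 − (8.1 × 10⁻⁴/2.4 × 10⁻⁴)·(+1.87) = 7.7888 °C.
Cooling required: 8.6 − (7.7888) = 0.8112 °C.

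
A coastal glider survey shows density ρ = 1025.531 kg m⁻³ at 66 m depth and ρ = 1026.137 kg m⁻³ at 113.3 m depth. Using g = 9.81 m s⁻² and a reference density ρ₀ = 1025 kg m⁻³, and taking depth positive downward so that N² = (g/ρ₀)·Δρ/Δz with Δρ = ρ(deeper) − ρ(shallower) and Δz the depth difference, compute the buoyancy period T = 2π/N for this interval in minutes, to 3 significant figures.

Δρ = 1026.137 − 1025.531 = 0.606 kg m⁻³ over Δz = 113.3 − 66 = 47.3 m.
N² = (9.81/1025) × (0.606/47.3) = 1.2262 × 10⁻⁴ s⁻².
N = √(1.2262 × 10⁻⁴) = 0.011073 rad s⁻¹, so T = 2π/N = 567.43 s = 9.4572 min ≈ 9.46 min.

9.46 min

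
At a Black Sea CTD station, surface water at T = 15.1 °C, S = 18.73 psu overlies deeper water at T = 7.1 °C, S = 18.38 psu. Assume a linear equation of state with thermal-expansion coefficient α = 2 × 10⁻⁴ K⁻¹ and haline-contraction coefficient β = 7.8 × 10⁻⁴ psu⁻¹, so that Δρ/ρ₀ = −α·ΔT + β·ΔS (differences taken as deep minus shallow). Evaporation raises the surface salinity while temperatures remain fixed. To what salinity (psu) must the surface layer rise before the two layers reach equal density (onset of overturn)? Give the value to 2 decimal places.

20.43 psu

Neutral buoyancy requires −α(T_deep − T_surf) + β(S_deep − S_surf′) = 0.
S_surf′ = S_deep − (α/β)·ΔT = 18.38 − (2 × 10⁻⁴/7.8 × 10⁻⁴)·(-8.0) = 20.4313 psu.
Increase required: 20.4313 − 18.73 = 1.7013 psu.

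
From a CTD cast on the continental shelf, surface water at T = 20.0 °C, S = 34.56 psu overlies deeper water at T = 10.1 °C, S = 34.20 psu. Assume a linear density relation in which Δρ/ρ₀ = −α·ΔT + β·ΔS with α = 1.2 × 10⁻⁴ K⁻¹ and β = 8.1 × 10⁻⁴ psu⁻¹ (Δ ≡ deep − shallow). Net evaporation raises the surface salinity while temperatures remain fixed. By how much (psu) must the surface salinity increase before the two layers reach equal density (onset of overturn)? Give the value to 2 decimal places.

1.11 psu

Neutral buoyancy requires −α(T_deep − T_surf) + β(S_deep − S_surf′) = 0.
S_surf′ = S_deep − (α/β)·ΔT = 34.20 − (1.2 × 10⁻⁴/8.1 × 10⁻⁴)·(-9.9) = 35.6667 psu.
Increase required: 35.6667 − 34.56 = 1.1067 psu.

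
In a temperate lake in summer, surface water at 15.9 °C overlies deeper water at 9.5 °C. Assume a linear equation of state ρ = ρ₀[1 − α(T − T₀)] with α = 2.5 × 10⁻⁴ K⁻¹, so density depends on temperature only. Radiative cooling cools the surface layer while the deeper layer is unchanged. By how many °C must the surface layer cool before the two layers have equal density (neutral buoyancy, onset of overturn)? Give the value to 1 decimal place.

With temperature the only control, equal density requires T_surf′ = T_deep.
T_surf′ = 9.5 °C.
Cooling required: 15.9 − 9.5 = 6.4 °C.

6.4 °C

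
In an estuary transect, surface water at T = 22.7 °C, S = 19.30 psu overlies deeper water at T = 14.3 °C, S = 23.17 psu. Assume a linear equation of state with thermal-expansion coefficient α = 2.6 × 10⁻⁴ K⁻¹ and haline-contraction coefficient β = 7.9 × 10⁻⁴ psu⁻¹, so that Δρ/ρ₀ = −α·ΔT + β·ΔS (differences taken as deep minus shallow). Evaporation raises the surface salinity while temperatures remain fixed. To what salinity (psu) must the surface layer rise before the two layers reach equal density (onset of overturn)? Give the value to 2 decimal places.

Neutral buoyancy requires −α(T_deep − T_surf) + β(S_deep − S_surf′) = 0.
S_surf′ = S_deep − (α/β)·ΔT = 23.17 − (2.6 × 10⁻⁴/7.9 × 10⁻⁴)·(-8.4) = 25.9346 psu.
Increase required: 25.9346 − 19.30 = 6.6346 psu.

25.93 psu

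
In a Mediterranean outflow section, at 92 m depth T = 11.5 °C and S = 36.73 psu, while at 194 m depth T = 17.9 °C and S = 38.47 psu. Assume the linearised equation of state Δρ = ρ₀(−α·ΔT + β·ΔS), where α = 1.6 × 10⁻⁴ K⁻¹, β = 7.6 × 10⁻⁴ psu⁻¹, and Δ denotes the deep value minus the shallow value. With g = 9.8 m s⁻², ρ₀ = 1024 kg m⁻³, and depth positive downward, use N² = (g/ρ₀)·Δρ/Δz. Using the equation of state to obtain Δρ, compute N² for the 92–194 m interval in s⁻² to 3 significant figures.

2.87 × 10⁻⁵ s⁻²

ΔT = +6.4 K, ΔS = +1.74 psu (deep − shallow).
Δρ/ρ₀ = −αΔT + βΔS = -1.024 × 10⁻³ + 1.3224 × 10⁻³ = 2.984 × 10⁻⁴, so Δρ ≈ 0.3056 kg m⁻³.
N² = (g/ρ₀)·Δρ/Δz = g·(Δρ/ρ₀)/Δz = 9.8 × 2.984 × 10⁻⁴ / 102 = 2.8670 × 10⁻⁵ s⁻² ≈ 2.87 × 10⁻⁵ s⁻².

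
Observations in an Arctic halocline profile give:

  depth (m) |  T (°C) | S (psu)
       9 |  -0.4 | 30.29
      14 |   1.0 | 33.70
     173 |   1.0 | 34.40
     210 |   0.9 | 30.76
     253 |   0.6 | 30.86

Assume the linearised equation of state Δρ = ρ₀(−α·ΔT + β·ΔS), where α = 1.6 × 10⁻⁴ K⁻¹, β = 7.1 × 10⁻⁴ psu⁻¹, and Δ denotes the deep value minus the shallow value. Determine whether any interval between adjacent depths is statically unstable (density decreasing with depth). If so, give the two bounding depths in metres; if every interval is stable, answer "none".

173–210 m

Evaluate Δρ/ρ₀ = −αΔT + βΔS across each adjacent pair:
  9–14 m: −αΔT+βΔS = −(1.6 × 10⁻⁴)(+1.4)+(7.1 × 10⁻⁴)(+3.41) = 2.2 × 10⁻³ → stable
  14–173 m: −αΔT+βΔS = −(1.6 × 10⁻⁴)(+0.0)+(7.1 × 10⁻⁴)(+0.70) = 5.0 × 10⁻⁴ → stable
  173–210 m: −αΔT+βΔS = −(1.6 × 10⁻⁴)(-0.1)+(7.1 × 10⁻⁴)(-3.64) = -2.6 × 10⁻³ → UNSTABLE
  210–253 m: −αΔT+βΔS = −(1.6 × 10⁻⁴)(-0.3)+(7.1 × 10⁻⁴)(+0.10) = 1.2 × 10⁻⁴ → stable
The 173–210 m interval has Δρ < 0: lighter water underlies denser water.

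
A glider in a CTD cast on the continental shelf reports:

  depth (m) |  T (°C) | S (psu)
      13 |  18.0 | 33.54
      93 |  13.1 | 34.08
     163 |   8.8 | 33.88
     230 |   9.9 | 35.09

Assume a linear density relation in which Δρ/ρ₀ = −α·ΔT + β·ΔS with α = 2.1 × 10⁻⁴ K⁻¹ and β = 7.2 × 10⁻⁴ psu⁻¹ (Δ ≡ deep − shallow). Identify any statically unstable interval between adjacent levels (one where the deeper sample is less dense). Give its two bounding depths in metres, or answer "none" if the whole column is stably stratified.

none

Evaluate Δρ/ρ₀ = −αΔT + βΔS across each adjacent pair:
  13–93 m: −αΔT+βΔS = −(2.1 × 10⁻⁴)(-4.9)+(7.2 × 10⁻⁴)(+0.54) = 1.4 × 10⁻³ → stable
  93–163 m: −αΔT+βΔS = −(2.1 × 10⁻⁴)(-4.3)+(7.2 × 10⁻⁴)(-0.20) = 7.6 × 10⁻⁴ → stable
  163–230 m: −αΔT+βΔS = −(2.1 × 10⁻⁴)(+1.1)+(7.2 × 10⁻⁴)(+1.21) = 6.4 × 10⁻⁴ → stable
Every interval has Δρ > 0: the column is stably stratified throughout.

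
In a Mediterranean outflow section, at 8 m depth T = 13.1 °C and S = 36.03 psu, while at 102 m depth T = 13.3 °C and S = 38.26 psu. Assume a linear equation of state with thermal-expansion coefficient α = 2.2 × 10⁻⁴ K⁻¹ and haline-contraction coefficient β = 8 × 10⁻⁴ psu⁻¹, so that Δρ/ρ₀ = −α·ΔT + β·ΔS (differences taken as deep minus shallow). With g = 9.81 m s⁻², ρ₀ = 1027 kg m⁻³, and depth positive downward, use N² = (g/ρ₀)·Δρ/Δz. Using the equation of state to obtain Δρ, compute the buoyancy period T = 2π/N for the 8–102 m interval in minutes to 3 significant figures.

7.77 min

ΔT = +0.2 K, ΔS = +2.23 psu (deep − shallow).
Δρ/ρ₀ = −αΔT + βΔS = -4.40 × 10⁻⁵ + 1.784 × 10⁻³ = 1.74 × 10⁻³, so Δρ ≈ 1.787 kg m⁻³.
N² = (g/ρ₀)·Δρ/Δz = g·(Δρ/ρ₀)/Δz = 9.81 × 1.74 × 10⁻³ / 94 = 1.8159 × 10⁻⁴ s⁻².
N = √(1.8159 × 10⁻⁴) = 0.013476 rad s⁻¹ → T = 2π/N = 466.25 s = 7.7708 min ≈ 7.77 min.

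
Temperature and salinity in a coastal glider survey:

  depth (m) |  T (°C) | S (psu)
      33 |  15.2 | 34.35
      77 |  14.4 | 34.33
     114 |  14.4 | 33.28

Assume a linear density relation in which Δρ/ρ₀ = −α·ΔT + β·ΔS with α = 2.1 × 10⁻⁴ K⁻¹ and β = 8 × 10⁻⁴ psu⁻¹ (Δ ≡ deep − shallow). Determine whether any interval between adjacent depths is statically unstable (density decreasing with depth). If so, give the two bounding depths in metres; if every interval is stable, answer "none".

Evaluate Δρ/ρ₀ = −αΔT + βΔS across each adjacent pair:
  33–77 m: −αΔT+βΔS = −(2.1 × 10⁻⁴)(-0.8)+(8 × 10⁻⁴)(-0.02) = 1.5 × 10⁻⁴ → stable
  77–114 m: −αΔT+βΔS = −(2.1 × 10⁻⁴)(+0.0)+(8 × 10⁻⁴)(-1.05) = -8.4 × 10⁻⁴ → UNSTABLE
The 77–114 m interval has Δρ < 0: lighter water underlies denser water.

77–114 m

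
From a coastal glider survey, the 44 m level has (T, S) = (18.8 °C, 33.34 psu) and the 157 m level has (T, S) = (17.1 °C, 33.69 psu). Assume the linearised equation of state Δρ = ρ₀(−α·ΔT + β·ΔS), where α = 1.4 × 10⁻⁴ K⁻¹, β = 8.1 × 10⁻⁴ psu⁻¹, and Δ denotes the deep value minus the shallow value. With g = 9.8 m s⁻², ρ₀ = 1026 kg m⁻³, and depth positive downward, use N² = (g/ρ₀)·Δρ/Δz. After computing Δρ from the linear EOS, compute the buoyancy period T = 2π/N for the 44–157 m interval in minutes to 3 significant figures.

15.6 min

ΔT = -1.7 K, ΔS = +0.35 psu (deep − shallow).
Δρ/ρ₀ = −αΔT + βΔS = 2.38 × 10⁻⁴ + 2.835 × 10⁻⁴ = 5.215 × 10⁻⁴, so Δρ ≈ 0.5351 kg m⁻³.
N² = (g/ρ₀)·Δρ/Δz = g·(Δρ/ρ₀)/Δz = 9.8 × 5.215 × 10⁻⁴ / 113 = 4.5227 × 10⁻⁵ s⁻².
N = √(4.5227 × 10⁻⁵) = 6.7251 × 10⁻³ rad s⁻¹ → T = 2π/N = 934.29 s = 15.571 min ≈ 15.6 min.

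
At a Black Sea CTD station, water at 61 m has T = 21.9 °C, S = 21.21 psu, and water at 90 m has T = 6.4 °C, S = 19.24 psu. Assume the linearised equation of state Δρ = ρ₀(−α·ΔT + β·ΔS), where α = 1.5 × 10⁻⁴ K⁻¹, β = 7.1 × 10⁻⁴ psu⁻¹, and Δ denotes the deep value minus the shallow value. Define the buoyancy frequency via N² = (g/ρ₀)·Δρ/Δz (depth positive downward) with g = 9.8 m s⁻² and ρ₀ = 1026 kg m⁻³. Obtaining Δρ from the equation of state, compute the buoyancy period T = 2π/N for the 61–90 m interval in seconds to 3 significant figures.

355 s

ΔT = -15.5 K, ΔS = -1.97 psu (deep − shallow).
Δρ/ρ₀ = −αΔT + βΔS = 2.325 × 10⁻³ − 1.3987 × 10⁻³ = 9.263 × 10⁻⁴, so Δρ ≈ 0.9504 kg m⁻³.
N² = (g/ρ₀)·Δρ/Δz = g·(Δρ/ρ₀)/Δz = 9.8 × 9.263 × 10⁻⁴ / 29 = 3.1303 × 10⁻⁴ s⁻².
N = √(3.1303 × 10⁻⁴) = 0.017693 rad s⁻¹ → T = 2π/N = 355.12 s ≈ 355 s.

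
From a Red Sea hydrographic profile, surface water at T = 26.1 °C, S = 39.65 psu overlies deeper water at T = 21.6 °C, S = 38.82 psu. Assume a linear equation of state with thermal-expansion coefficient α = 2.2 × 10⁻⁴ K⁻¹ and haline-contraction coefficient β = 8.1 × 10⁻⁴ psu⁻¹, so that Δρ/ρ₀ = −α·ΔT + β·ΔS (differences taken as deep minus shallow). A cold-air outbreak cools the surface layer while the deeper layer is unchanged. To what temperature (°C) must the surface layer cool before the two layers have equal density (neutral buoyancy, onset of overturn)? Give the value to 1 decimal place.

24.7 °C

Neutral buoyancy requires Δρ = 0, i.e. −α(T_deep − T_surf′) + β(S_deep − S_surf) = 0.
T_surf′ = T_deep − (β/α)·ΔS = 21.6 − (8.1 × 10⁻⁴/2.2 × 10⁻⁴)·(-0.83) = 24.656 °C.
Cooling required: 26.1 − (24.656) = 1.444 °C.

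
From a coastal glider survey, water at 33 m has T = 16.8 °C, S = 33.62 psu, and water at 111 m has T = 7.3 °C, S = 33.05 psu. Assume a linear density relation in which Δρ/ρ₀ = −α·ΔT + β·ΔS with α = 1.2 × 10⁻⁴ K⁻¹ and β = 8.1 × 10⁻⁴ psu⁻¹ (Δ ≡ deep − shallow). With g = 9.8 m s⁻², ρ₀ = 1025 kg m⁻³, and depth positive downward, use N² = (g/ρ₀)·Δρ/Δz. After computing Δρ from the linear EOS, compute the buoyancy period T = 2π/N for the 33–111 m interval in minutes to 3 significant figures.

ΔT = -9.5 K, ΔS = -0.57 psu (deep − shallow).
Δρ/ρ₀ = −αΔT + βΔS = 1.14 × 10⁻³ − 4.617 × 10⁻⁴ = 6.783 × 10⁻⁴, so Δρ ≈ 0.6953 kg m⁻³.
N² = (g/ρ₀)·Δρ/Δz = g·(Δρ/ρ₀)/Δz = 9.8 × 6.783 × 10⁻⁴ / 78 = 8.5222 × 10⁻⁵ s⁻².
N = √(8.5222 × 10⁻⁵) = 9.2316 × 10⁻³ rad s⁻¹ → T = 2π/N = 680.62 s = 11.344 min ≈ 11.3 min.

11.3 min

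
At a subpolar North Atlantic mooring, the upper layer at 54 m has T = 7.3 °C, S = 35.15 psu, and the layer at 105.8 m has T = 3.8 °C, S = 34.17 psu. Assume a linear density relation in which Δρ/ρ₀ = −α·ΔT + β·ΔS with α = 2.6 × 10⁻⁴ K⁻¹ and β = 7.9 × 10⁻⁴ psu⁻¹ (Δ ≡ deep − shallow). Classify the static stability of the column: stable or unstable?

stable

ΔT = 3.8 − 7.3 = -3.5 K and ΔS = 34.17 − 35.15 = -0.98 psu (deep − shallow).
−αΔT = 9.10 × 10⁻⁴; βΔS = -7.742 × 10⁻⁴; sum Δρ/ρ₀ = 1.358 × 10⁻⁴.
Δρ/ρ₀ > 0, so Δρ > 0: deeper water is denser → statically stable.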